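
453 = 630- 177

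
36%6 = 0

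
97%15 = 7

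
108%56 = 52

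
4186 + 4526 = 8712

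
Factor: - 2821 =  - 7^1*13^1*31^1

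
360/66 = 5 + 5/11 = 5.45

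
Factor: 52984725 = 3^1*5^2 * 706463^1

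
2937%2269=668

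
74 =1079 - 1005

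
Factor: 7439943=3^1*7^1*277^1*1279^1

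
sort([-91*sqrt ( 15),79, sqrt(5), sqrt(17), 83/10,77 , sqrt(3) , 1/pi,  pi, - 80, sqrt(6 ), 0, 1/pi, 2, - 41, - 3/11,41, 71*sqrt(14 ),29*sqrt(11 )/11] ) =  [-91*sqrt( 15), - 80, - 41,-3/11, 0, 1/pi , 1/pi, sqrt(3 ),2,  sqrt( 5 ), sqrt( 6 ) , pi, sqrt( 17), 83/10, 29  *sqrt(11) /11, 41,77, 79, 71*sqrt(14)]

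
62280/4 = 15570 = 15570.00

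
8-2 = 6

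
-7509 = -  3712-3797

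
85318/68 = 1254+23/34=1254.68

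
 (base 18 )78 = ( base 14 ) 98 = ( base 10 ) 134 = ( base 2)10000110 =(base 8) 206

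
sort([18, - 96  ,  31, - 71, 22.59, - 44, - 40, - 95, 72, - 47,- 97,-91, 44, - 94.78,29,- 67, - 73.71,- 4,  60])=[ - 97, - 96, - 95 , - 94.78, - 91,  -  73.71, - 71 , - 67,  -  47, - 44, - 40, - 4,18,22.59, 29, 31, 44, 60, 72]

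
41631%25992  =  15639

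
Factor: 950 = 2^1 *5^2*19^1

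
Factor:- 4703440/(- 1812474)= 2^3*3^(-2 )*5^1*7^1*37^1*227^1*100693^ ( - 1 )= 2351720/906237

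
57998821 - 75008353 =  - 17009532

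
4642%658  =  36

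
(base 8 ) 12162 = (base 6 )40122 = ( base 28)6iq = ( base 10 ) 5234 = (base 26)7j8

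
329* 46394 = 15263626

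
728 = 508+220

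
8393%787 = 523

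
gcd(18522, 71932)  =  98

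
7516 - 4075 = 3441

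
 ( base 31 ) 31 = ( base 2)1011110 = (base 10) 94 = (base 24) 3m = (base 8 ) 136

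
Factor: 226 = 2^1*113^1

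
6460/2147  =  340/113=3.01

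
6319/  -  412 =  - 16+273/412 = - 15.34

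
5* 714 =3570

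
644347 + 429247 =1073594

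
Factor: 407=11^1*37^1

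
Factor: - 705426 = -2^1* 3^1 * 117571^1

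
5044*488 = 2461472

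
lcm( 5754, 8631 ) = 17262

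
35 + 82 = 117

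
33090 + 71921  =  105011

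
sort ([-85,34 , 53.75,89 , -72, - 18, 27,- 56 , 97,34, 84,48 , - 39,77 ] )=[ - 85,-72, - 56, - 39, - 18, 27, 34,34,48,53.75, 77,84,  89 , 97]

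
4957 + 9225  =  14182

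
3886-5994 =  - 2108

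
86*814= 70004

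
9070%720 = 430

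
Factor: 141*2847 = 3^2 * 13^1*47^1 * 73^1 =401427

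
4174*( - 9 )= - 37566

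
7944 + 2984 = 10928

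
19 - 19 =0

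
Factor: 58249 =31^1*1879^1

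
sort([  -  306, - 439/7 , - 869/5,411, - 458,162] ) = [-458, - 306,  -  869/5, - 439/7,162,411]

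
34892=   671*52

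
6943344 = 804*8636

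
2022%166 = 30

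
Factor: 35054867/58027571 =7^( - 1 )*17^1*19^1*108529^1*8289653^(-1 )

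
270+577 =847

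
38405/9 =38405/9 = 4267.22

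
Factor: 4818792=2^3*3^1 * 11^1 *18253^1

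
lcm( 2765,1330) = 105070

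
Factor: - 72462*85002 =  - 2^2*3^2*13^1 * 31^1 * 457^1 *929^1 = - 6159414924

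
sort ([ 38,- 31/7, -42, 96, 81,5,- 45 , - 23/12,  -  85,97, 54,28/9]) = [-85,- 45, - 42, - 31/7, - 23/12,28/9, 5, 38,54, 81,96,97 ]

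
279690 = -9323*( - 30 )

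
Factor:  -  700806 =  - 2^1*3^1*271^1*431^1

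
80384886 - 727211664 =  - 646826778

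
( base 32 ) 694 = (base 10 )6436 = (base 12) 3884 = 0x1924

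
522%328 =194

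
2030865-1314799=716066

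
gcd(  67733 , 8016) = 1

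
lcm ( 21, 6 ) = 42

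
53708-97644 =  - 43936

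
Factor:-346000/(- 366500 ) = 2^2*173^1 * 733^( - 1 ) = 692/733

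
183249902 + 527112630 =710362532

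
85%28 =1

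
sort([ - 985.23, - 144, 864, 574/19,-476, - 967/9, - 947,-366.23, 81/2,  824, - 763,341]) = [ - 985.23, - 947 , - 763, - 476, - 366.23, - 144 ,  -  967/9, 574/19, 81/2, 341, 824, 864 ]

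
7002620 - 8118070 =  - 1115450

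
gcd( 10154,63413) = 1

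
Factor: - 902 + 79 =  - 823 = -823^1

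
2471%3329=2471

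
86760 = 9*9640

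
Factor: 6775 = 5^2*271^1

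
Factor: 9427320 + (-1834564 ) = 2^2 *47^1*40387^1  =  7592756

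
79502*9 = 715518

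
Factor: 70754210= 2^1 * 5^1*23^1*307627^1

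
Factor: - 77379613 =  - 23^1*173^1*19447^1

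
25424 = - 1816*(-14)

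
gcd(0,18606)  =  18606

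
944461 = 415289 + 529172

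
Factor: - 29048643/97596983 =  - 3^2 * 11^( - 1)*13^1*17^( - 1)*31^1*557^( - 1 )*937^(-1)*8009^1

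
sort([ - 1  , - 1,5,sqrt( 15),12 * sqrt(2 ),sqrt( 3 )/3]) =[ - 1,-1 , sqrt(3 ) /3,sqrt( 15 ),5,12*sqrt(2 ) ]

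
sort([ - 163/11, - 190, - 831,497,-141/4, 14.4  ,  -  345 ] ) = [ - 831, -345, - 190, - 141/4, - 163/11, 14.4  ,  497] 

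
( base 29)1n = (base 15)37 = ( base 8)64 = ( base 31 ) 1L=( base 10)52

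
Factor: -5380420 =-2^2*5^1 * 19^1*14159^1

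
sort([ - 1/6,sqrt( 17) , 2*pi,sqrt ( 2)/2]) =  [  -  1/6, sqrt( 2)/2,sqrt(17),2*pi]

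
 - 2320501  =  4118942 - 6439443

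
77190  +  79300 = 156490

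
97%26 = 19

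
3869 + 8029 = 11898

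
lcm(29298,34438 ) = 1962966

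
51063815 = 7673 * 6655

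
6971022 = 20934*333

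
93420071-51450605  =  41969466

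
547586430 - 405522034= 142064396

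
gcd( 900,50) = 50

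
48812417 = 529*92273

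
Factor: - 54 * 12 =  - 648 = - 2^3* 3^4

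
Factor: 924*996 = 920304 = 2^4*3^2*7^1*11^1*83^1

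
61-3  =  58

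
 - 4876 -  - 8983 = 4107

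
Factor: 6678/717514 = 9/967 =3^2*967^ ( - 1 ) 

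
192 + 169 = 361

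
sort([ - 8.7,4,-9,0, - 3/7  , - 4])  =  [ - 9, - 8.7, - 4,-3/7,0,4 ]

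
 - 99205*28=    - 2777740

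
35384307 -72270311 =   -  36886004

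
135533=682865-547332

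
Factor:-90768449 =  - 90768449^1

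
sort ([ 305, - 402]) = [ - 402,305]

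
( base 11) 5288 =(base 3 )100121000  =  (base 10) 6993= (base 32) 6QH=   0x1b51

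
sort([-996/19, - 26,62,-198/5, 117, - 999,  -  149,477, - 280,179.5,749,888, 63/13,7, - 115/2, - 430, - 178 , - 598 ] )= [ - 999, - 598,  -  430, - 280,- 178,-149,- 115/2, - 996/19, - 198/5,-26,63/13,7, 62,117,179.5,477, 749,  888 ] 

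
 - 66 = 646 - 712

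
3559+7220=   10779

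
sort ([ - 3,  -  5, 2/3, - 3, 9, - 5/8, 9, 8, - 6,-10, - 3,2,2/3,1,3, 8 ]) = [-10, - 6, - 5, - 3, - 3, - 3, - 5/8 , 2/3, 2/3, 1, 2, 3,8, 8, 9 , 9]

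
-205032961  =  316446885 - 521479846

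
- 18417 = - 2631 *7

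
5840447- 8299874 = - 2459427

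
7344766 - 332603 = 7012163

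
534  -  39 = 495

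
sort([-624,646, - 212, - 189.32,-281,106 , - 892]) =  [ - 892, - 624,-281, - 212, - 189.32, 106,646]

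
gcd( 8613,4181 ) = 1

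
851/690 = 37/30=1.23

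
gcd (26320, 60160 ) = 3760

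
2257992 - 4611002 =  - 2353010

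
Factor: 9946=2^1 * 4973^1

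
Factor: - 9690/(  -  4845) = 2^1 = 2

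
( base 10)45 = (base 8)55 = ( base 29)1g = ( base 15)30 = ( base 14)33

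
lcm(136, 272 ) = 272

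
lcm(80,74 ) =2960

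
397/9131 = 1/23 =0.04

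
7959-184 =7775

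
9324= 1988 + 7336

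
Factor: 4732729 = 19^1*223^1 *1117^1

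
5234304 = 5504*951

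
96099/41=2343  +  36/41  =  2343.88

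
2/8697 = 2/8697 = 0.00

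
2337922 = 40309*58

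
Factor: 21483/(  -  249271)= -63/731=-3^2*7^1*17^ (-1 )*43^ (-1 ) 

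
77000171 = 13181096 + 63819075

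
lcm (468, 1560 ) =4680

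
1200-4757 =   -  3557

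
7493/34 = 7493/34 = 220.38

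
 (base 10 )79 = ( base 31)2H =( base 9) 87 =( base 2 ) 1001111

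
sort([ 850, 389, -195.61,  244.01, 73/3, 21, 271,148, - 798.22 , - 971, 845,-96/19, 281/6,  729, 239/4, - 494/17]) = [ - 971, - 798.22,- 195.61, - 494/17, - 96/19,21,73/3, 281/6,239/4, 148, 244.01, 271,389,729, 845,  850]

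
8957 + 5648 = 14605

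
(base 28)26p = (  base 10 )1761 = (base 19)4GD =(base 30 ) 1sl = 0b11011100001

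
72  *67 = 4824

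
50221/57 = 50221/57 = 881.07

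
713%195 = 128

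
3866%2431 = 1435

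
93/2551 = 93/2551 = 0.04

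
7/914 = 7/914 = 0.01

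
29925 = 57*525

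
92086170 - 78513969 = 13572201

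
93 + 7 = 100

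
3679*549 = 2019771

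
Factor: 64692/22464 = 2^(-4)*13^( - 1 )*599^1 = 599/208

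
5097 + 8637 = 13734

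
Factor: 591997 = 7^1*23^1*3677^1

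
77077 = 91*847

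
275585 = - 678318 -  - 953903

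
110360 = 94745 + 15615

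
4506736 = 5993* 752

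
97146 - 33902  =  63244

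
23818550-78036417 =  - 54217867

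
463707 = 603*769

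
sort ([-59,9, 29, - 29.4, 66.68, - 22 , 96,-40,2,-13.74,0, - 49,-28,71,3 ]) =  [ - 59, - 49,- 40,- 29.4, - 28,-22,-13.74 , 0,2,  3,9,29,66.68,71, 96]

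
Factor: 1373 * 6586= 9042578 =2^1*37^1*89^1*1373^1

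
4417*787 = 3476179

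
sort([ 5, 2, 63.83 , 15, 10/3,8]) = [ 2,10/3,5,8,15,63.83] 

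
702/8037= 78/893 = 0.09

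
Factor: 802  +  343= 1145= 5^1 * 229^1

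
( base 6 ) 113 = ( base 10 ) 45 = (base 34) 1B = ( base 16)2D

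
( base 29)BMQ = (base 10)9915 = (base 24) h53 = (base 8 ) 23273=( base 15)2E10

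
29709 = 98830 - 69121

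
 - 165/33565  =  -33/6713  =  - 0.00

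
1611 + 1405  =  3016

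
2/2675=2/2675=0.00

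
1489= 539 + 950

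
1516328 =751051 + 765277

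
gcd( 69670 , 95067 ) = 1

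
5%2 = 1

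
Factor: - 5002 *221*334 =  - 369217628= - 2^2*13^1*17^1*41^1*61^1*167^1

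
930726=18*51707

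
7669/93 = 82 + 43/93=82.46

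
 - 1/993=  - 1 + 992/993= -0.00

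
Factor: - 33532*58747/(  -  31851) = 2^2*3^(  -  2)*13^1*83^1*101^1*3539^( - 1)*4519^1= 1969904404/31851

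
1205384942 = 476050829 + 729334113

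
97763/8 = 12220 + 3/8 = 12220.38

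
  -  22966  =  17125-40091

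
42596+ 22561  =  65157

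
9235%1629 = 1090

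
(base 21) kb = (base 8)657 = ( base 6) 1555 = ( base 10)431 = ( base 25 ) H6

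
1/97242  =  1/97242 = 0.00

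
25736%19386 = 6350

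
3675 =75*49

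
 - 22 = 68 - 90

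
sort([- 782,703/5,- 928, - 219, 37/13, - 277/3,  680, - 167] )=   [ - 928, - 782, - 219, - 167,-277/3, 37/13,703/5,680 ]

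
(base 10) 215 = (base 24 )8N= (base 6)555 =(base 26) 87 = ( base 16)d7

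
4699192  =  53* 88664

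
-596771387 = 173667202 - 770438589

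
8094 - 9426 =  -1332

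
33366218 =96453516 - 63087298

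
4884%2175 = 534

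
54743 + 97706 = 152449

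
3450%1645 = 160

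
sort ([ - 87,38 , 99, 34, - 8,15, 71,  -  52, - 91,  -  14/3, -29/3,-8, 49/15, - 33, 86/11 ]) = [ - 91,  -  87, - 52,-33, - 29/3, - 8, - 8, - 14/3,49/15, 86/11,15,34, 38, 71, 99 ]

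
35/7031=35/7031= 0.00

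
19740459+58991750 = 78732209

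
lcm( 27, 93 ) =837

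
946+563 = 1509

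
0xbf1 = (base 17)A9E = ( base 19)88H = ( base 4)233301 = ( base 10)3057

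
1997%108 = 53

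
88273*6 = 529638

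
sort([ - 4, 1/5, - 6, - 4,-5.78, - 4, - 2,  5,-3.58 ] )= [ - 6, - 5.78, -4, - 4,  -  4, -3.58, - 2,1/5,5] 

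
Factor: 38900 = 2^2 *5^2*389^1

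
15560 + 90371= 105931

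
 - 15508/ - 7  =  2215 + 3/7 = 2215.43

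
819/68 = 819/68 = 12.04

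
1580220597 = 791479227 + 788741370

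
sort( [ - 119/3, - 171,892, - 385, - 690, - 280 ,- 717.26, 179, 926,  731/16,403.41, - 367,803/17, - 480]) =[ - 717.26, - 690, - 480,-385,-367, - 280, - 171, - 119/3, 731/16,803/17,179, 403.41,892,926]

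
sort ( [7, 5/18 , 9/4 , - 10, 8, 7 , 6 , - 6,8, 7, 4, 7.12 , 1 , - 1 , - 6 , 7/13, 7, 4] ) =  [ - 10,-6 , - 6, - 1 , 5/18,7/13 , 1,9/4,4,4,  6,7, 7, 7, 7,7.12,8 , 8]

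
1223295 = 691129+532166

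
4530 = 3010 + 1520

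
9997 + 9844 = 19841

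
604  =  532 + 72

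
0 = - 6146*0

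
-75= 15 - 90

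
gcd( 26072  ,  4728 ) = 8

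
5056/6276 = 1264/1569  =  0.81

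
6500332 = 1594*4078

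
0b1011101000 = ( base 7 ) 2112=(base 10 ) 744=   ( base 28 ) QG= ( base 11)617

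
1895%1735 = 160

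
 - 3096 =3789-6885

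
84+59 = 143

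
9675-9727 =-52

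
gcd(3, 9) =3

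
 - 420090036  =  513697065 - 933787101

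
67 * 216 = 14472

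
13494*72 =971568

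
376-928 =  - 552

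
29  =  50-21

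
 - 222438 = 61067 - 283505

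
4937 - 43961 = -39024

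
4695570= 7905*594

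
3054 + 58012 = 61066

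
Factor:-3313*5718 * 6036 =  - 114344378424 = - 2^3*3^2*503^1 * 953^1 * 3313^1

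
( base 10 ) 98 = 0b1100010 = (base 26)3K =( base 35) 2S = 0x62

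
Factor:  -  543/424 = -2^(-3)*3^1*53^(-1)*181^1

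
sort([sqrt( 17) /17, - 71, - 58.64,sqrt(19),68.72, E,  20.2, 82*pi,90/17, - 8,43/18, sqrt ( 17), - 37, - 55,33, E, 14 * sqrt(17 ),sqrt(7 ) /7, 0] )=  [-71, - 58.64,-55, - 37, - 8,0,sqrt( 17 ) /17,sqrt(7)/7, 43/18,E,E,sqrt( 17),sqrt( 19 ),90/17,  20.2, 33,14*sqrt( 17 ),68.72,82*pi]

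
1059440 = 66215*16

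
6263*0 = 0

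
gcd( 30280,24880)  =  40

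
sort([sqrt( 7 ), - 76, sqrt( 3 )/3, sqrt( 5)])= [ - 76, sqrt( 3 ) /3, sqrt( 5), sqrt(7 ) ] 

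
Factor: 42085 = 5^1 *19^1*443^1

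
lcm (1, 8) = 8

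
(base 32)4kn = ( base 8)11227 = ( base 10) 4759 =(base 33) 4c7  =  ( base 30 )58J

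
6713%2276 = 2161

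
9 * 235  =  2115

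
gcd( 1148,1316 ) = 28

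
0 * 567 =0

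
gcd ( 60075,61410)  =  1335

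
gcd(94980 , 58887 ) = 3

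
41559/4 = 41559/4 = 10389.75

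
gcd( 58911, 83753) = 1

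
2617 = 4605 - 1988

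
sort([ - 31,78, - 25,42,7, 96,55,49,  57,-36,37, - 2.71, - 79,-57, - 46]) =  [  -  79, - 57, - 46, - 36, - 31,- 25 ,- 2.71, 7,  37 , 42,49,  55, 57,78 , 96] 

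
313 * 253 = 79189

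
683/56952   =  683/56952=0.01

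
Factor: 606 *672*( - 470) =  - 2^7*3^2 * 5^1*7^1*47^1*101^1 = -191399040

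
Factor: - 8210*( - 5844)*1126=54024624240 = 2^4*3^1*5^1*487^1*563^1*821^1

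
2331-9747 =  - 7416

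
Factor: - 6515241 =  - 3^1*113^1 * 19219^1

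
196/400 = 49/100 = 0.49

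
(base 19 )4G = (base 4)1130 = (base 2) 1011100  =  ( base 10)92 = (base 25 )3h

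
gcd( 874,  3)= 1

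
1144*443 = 506792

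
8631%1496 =1151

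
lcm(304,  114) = 912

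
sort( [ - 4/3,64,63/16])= [ - 4/3, 63/16,64]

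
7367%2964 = 1439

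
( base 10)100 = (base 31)37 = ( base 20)50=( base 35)2u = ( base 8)144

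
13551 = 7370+6181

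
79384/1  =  79384 = 79384.00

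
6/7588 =3/3794 = 0.00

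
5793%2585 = 623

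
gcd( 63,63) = 63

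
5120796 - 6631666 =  - 1510870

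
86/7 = 86/7 = 12.29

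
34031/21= 34031/21 = 1620.52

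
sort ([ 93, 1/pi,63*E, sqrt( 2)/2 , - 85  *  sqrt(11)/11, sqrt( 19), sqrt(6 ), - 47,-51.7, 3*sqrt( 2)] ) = [ - 51.7 ,  -  47 , - 85*sqrt( 11)/11,  1/pi, sqrt(2 )/2,  sqrt(6),3  *  sqrt(2),  sqrt( 19) , 93 , 63*E]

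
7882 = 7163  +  719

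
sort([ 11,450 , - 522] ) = [- 522, 11,450]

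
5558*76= 422408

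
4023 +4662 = 8685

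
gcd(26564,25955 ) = 29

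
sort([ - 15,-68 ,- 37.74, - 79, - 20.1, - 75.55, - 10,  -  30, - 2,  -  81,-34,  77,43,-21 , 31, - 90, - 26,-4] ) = [-90, - 81,-79, -75.55,-68,-37.74, - 34, - 30, - 26,  -  21, - 20.1, - 15, - 10, - 4,-2,31,43, 77] 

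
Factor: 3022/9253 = 2^1*19^ ( - 1 )*487^(  -  1 )*1511^1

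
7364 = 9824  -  2460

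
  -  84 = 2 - 86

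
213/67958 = 213/67958 = 0.00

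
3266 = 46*71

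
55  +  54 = 109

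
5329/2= 2664+1/2 = 2664.50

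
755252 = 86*8782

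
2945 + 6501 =9446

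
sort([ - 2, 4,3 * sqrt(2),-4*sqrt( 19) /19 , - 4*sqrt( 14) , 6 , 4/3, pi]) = [ - 4*sqrt( 14), - 2, - 4*sqrt( 19) /19 , 4/3,pi,4, 3*sqrt(2 ), 6]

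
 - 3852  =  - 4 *963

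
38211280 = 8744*4370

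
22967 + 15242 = 38209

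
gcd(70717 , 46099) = 1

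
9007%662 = 401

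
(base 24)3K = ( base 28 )38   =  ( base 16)5c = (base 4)1130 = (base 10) 92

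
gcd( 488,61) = 61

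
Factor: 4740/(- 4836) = - 395/403 = -  5^1*13^ ( - 1 )* 31^( - 1)*79^1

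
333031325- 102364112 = 230667213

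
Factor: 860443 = 593^1*1451^1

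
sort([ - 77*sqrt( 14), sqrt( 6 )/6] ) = [-77*sqrt ( 14 ) , sqrt (6) /6] 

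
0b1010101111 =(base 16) 2AF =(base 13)40b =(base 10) 687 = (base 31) M5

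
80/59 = 1+21/59 =1.36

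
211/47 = 4 +23/47 = 4.49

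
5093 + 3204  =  8297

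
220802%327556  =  220802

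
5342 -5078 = 264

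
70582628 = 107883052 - 37300424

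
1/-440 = -1/440 = -  0.00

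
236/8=29+1/2=29.50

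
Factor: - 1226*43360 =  - 53159360 = - 2^6*5^1*271^1*613^1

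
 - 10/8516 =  - 1  +  4253/4258 = -  0.00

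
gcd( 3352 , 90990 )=2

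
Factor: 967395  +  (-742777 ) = 224618 = 2^1*19^1 * 23^1 * 257^1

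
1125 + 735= 1860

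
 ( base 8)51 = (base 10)41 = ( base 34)17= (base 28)1d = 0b101001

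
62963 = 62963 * 1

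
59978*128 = 7677184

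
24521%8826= 6869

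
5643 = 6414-771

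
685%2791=685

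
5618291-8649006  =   - 3030715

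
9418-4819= 4599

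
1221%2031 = 1221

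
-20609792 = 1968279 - 22578071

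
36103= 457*79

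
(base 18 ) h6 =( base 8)470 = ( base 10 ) 312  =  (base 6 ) 1240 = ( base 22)E4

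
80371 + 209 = 80580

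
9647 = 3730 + 5917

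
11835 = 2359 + 9476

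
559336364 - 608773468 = -49437104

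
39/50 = 39/50=0.78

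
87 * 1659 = 144333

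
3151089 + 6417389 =9568478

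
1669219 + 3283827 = 4953046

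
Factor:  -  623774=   -  2^1*41^1 * 7607^1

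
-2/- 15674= 1/7837 = 0.00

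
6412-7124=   -  712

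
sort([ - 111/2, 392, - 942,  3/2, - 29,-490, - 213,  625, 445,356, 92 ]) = [ - 942, - 490,-213 ,-111/2, - 29, 3/2, 92,  356, 392 , 445, 625]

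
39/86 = 39/86 = 0.45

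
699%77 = 6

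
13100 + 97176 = 110276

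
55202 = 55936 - 734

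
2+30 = 32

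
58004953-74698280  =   - 16693327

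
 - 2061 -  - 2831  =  770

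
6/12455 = 6/12455 = 0.00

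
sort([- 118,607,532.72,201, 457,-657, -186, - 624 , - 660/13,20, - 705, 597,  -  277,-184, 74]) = [ - 705 ,-657, - 624,-277,-186,-184, - 118, - 660/13, 20,74, 201,  457, 532.72,  597,607]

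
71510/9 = 71510/9 = 7945.56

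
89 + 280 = 369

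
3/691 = 3/691  =  0.00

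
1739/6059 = 1739/6059 = 0.29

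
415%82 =5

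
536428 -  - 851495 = 1387923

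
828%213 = 189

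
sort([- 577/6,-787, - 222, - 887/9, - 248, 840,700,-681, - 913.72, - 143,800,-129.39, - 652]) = [ - 913.72, - 787, - 681, - 652, - 248,-222, - 143, - 129.39, - 887/9, - 577/6,700,800 , 840]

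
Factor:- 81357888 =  - 2^6 * 3^1*31^1*13669^1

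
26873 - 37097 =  - 10224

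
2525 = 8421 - 5896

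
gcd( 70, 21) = 7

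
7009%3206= 597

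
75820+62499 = 138319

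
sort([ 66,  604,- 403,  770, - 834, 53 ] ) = [ - 834,  -  403, 53, 66,604,770]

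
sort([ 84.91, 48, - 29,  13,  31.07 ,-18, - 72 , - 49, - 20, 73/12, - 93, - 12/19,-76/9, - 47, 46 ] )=[ - 93, - 72, -49, - 47, - 29, - 20, - 18, - 76/9 , - 12/19,73/12,13, 31.07,46 , 48, 84.91] 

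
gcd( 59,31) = 1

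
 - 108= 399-507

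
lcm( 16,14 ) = 112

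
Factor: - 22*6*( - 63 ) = 2^2*3^3 * 7^1*11^1 = 8316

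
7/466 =7/466 = 0.02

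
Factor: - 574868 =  - 2^2 * 7^3*419^1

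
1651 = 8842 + - 7191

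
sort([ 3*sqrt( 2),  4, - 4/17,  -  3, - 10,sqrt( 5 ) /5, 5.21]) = [ - 10, - 3, - 4/17,sqrt(5 ) /5, 4, 3*sqrt( 2),5.21]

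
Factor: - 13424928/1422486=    - 2237488/237081= - 2^4* 3^( - 1)*11^1*13^(  -  1)*6079^(-1)*12713^1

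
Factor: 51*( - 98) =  - 2^1*3^1*7^2*17^1 = -  4998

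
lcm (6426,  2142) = 6426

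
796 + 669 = 1465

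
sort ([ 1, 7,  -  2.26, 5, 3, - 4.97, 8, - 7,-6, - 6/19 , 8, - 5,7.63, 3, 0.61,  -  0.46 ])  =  [ - 7, -6, - 5,  -  4.97, - 2.26, - 0.46, - 6/19, 0.61,  1, 3, 3, 5,7,7.63, 8,8]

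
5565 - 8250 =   -  2685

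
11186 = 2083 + 9103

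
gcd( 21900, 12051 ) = 3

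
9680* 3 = 29040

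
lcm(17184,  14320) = 85920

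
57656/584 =98 + 53/73=98.73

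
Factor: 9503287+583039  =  10086326 = 2^1*83^1*60761^1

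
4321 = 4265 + 56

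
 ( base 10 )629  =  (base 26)o5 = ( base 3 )212022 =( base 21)18k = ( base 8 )1165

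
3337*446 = 1488302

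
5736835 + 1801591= 7538426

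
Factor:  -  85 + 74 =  -11= - 11^1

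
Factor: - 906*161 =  - 145866 = - 2^1* 3^1*7^1 * 23^1*151^1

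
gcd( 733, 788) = 1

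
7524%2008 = 1500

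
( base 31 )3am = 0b110010001111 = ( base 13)1604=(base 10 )3215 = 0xC8F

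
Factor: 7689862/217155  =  2^1 * 3^ ( - 1) * 5^(  -  1 )*31^( - 1)*43^1*467^(  -  1) * 89417^1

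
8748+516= 9264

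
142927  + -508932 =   -  366005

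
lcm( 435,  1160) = 3480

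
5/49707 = 5/49707 = 0.00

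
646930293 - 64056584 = 582873709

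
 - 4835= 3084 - 7919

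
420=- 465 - -885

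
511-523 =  - 12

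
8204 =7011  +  1193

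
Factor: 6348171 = 3^1*167^1*12671^1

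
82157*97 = 7969229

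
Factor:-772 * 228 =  - 2^4*3^1*19^1 * 193^1 = -176016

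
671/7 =95 + 6/7=95.86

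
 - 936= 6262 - 7198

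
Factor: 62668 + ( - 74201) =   -  11533 = - 19^1*607^1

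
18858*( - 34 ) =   -  641172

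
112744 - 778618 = -665874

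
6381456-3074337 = 3307119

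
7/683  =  7/683 = 0.01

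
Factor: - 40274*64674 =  - 2604680676 =- 2^2 * 3^2 * 13^1  *  1549^1*3593^1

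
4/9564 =1/2391  =  0.00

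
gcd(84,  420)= 84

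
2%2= 0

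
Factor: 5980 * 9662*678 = 2^4*3^1*5^1*13^1 *23^1 * 113^1*4831^1 = 39173999280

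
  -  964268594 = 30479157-994747751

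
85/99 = 85/99 = 0.86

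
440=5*88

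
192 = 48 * 4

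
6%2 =0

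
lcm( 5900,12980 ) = 64900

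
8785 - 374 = 8411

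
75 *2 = 150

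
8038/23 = 8038/23  =  349.48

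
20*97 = 1940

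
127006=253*502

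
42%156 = 42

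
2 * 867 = 1734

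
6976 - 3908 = 3068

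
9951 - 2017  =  7934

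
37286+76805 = 114091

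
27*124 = 3348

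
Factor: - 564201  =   - 3^2*11^1*41^1*139^1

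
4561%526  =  353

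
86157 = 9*9573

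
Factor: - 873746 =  - 2^1 * 347^1*1259^1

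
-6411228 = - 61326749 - -54915521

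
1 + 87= 88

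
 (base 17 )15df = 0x19C2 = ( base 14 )2590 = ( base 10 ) 6594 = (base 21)ek0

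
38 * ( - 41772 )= - 1587336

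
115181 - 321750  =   - 206569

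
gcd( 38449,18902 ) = 1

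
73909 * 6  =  443454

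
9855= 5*1971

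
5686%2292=1102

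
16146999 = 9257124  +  6889875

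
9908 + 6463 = 16371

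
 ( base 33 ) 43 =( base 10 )135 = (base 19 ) 72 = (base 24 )5f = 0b10000111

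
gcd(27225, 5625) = 225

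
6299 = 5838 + 461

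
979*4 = 3916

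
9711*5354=51992694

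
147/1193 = 147/1193 = 0.12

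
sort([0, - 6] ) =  [ - 6, 0] 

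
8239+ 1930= 10169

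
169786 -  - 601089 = 770875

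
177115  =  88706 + 88409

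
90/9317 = 90/9317 = 0.01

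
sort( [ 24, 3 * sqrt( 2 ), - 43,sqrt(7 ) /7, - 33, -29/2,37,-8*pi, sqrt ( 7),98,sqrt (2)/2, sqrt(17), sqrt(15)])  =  [-43, - 33, - 8*pi, - 29/2 , sqrt( 7) /7, sqrt( 2 ) /2,  sqrt (7 ), sqrt( 15), sqrt(17), 3*sqrt( 2 ),  24,37,98]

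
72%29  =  14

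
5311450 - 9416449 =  - 4104999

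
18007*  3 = 54021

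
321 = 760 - 439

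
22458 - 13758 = 8700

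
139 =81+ 58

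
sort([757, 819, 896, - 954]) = [ - 954,757, 819,896]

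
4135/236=4135/236 = 17.52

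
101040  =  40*2526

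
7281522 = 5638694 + 1642828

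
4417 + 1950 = 6367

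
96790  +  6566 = 103356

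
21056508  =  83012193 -61955685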